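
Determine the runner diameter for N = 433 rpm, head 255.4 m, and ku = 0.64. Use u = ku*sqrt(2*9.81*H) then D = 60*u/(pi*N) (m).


u = 0.64 * sqrt(2*9.81*255.4) = 45.3044 m/s
D = 60 * 45.3044 / (pi * 433) = 1.9983 m


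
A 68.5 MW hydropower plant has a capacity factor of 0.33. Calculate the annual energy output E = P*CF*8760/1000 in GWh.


E = 68.5 * 0.33 * 8760 / 1000 = 198.0198 GWh


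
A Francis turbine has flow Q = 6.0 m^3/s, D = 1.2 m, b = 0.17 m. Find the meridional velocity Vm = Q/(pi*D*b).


Vm = 6.0 / (pi * 1.2 * 0.17) = 9.3621 m/s


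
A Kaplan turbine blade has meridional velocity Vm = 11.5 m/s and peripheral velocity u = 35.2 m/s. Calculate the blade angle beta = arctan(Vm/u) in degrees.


beta = arctan(11.5 / 35.2) = 18.0925 degrees


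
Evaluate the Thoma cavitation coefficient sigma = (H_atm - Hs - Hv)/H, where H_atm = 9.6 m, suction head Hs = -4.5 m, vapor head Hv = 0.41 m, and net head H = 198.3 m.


sigma = (9.6 - (-4.5) - 0.41) / 198.3 = 0.0690


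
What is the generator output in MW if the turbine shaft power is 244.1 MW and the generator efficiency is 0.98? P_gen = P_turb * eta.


P_gen = 244.1 * 0.98 = 239.2180 MW


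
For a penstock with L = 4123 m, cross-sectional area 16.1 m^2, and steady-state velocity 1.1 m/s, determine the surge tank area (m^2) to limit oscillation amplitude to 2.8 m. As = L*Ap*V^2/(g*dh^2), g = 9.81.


As = 4123 * 16.1 * 1.1^2 / (9.81 * 2.8^2) = 1044.3342 m^2


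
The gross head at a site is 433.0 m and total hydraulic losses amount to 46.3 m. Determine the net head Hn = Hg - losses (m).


Hn = 433.0 - 46.3 = 386.7000 m


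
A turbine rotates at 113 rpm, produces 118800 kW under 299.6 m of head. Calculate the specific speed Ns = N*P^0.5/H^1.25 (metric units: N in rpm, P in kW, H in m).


Ns = 113 * 118800^0.5 / 299.6^1.25 = 31.2471


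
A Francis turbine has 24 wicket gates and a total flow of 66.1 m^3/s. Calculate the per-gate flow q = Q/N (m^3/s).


q = 66.1 / 24 = 2.7542 m^3/s


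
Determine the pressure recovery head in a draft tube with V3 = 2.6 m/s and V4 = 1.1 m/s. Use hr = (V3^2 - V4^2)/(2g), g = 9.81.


hr = (2.6^2 - 1.1^2) / (2*9.81) = 0.2829 m


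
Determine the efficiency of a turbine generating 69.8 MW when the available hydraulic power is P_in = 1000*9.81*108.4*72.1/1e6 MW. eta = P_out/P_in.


P_in = 1000 * 9.81 * 108.4 * 72.1 / 1e6 = 76.6714 MW
eta = 69.8 / 76.6714 = 0.9104


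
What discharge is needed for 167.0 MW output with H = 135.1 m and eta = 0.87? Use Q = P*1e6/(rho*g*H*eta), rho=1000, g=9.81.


Q = 167.0 * 1e6 / (1000 * 9.81 * 135.1 * 0.87) = 144.8348 m^3/s


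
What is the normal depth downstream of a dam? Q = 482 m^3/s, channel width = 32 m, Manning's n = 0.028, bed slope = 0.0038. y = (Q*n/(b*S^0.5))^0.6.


y = (482 * 0.028 / (32 * 0.0038^0.5))^0.6 = 3.1703 m


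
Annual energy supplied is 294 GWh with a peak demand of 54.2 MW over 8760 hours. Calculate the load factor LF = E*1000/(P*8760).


LF = 294 * 1000 / (54.2 * 8760) = 0.6192


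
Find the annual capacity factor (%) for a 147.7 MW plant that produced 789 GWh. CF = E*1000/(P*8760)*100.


CF = 789 * 1000 / (147.7 * 8760) * 100 = 60.9807 %


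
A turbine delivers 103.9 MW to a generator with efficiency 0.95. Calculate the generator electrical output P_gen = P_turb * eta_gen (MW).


P_gen = 103.9 * 0.95 = 98.7050 MW


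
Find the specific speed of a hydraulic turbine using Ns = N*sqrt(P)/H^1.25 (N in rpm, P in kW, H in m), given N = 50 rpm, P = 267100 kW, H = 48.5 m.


Ns = 50 * 267100^0.5 / 48.5^1.25 = 201.8970


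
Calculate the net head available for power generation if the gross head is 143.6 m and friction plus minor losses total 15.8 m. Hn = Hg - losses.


Hn = 143.6 - 15.8 = 127.8000 m


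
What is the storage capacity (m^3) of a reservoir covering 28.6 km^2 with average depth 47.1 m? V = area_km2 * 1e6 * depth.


V = 28.6 * 1e6 * 47.1 = 1.3471e+09 m^3


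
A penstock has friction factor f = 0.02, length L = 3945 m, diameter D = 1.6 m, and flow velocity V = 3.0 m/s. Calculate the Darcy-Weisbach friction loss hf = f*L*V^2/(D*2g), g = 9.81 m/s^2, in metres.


hf = 0.02 * 3945 * 3.0^2 / (1.6 * 2 * 9.81) = 22.6204 m


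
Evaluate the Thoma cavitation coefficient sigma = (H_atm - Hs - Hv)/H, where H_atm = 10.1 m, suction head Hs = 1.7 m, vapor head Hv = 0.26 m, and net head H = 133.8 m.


sigma = (10.1 - 1.7 - 0.26) / 133.8 = 0.0608


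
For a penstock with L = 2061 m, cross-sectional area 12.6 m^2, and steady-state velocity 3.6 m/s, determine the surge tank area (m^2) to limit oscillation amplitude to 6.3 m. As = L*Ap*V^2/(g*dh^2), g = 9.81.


As = 2061 * 12.6 * 3.6^2 / (9.81 * 6.3^2) = 864.3775 m^2


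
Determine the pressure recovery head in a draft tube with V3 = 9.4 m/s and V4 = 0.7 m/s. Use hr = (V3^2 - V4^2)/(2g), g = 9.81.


hr = (9.4^2 - 0.7^2) / (2*9.81) = 4.4786 m


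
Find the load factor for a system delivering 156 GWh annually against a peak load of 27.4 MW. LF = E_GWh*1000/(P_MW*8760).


LF = 156 * 1000 / (27.4 * 8760) = 0.6499


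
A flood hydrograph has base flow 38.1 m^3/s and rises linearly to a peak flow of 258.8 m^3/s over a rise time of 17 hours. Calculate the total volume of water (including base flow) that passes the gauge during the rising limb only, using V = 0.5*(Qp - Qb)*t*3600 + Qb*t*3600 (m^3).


V = 0.5*(258.8 - 38.1)*17*3600 + 38.1*17*3600 = 9.0851e+06 m^3


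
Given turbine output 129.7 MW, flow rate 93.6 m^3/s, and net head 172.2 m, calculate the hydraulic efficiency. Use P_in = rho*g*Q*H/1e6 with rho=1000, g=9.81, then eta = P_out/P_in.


P_in = 1000 * 9.81 * 93.6 * 172.2 / 1e6 = 158.1168 MW
eta = 129.7 / 158.1168 = 0.8203


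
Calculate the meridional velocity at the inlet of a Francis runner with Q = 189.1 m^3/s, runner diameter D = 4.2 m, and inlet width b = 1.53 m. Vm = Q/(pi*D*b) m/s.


Vm = 189.1 / (pi * 4.2 * 1.53) = 9.3670 m/s


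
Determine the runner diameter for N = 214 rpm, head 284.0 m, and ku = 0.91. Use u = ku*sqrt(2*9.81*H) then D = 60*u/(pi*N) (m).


u = 0.91 * sqrt(2*9.81*284.0) = 67.9282 m/s
D = 60 * 67.9282 / (pi * 214) = 6.0623 m


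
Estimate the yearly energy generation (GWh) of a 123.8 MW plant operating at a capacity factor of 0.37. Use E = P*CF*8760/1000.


E = 123.8 * 0.37 * 8760 / 1000 = 401.2606 GWh


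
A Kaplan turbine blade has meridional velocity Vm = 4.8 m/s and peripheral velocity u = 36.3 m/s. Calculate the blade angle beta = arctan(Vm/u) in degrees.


beta = arctan(4.8 / 36.3) = 7.5326 degrees


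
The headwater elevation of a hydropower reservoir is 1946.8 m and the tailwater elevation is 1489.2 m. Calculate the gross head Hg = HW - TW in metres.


Hg = 1946.8 - 1489.2 = 457.6000 m


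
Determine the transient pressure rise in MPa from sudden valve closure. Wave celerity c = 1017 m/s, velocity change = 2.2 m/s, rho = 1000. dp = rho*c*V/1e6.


dp = 1000 * 1017 * 2.2 / 1e6 = 2.2374 MPa


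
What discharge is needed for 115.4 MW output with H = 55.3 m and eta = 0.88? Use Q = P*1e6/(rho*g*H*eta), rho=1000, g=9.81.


Q = 115.4 * 1e6 / (1000 * 9.81 * 55.3 * 0.88) = 241.7291 m^3/s


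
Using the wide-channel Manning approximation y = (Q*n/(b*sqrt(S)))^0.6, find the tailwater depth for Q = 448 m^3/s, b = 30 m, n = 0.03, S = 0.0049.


y = (448 * 0.03 / (30 * 0.0049^0.5))^0.6 = 3.0458 m


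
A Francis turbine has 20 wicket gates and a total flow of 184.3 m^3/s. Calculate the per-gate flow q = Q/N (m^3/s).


q = 184.3 / 20 = 9.2150 m^3/s


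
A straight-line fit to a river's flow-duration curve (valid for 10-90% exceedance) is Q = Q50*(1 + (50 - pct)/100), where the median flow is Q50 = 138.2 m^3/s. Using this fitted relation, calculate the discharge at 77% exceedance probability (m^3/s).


Q = 138.2 * (1 + (50 - 77)/100) = 100.8860 m^3/s


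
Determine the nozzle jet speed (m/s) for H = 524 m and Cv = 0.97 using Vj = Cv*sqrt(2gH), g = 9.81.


Vj = 0.97 * sqrt(2*9.81*524) = 98.3528 m/s


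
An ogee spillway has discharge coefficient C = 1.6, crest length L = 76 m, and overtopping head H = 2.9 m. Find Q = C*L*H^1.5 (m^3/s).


Q = 1.6 * 76 * 2.9^1.5 = 600.5243 m^3/s


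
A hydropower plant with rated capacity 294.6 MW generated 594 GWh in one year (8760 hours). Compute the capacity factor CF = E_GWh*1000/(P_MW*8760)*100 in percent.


CF = 594 * 1000 / (294.6 * 8760) * 100 = 23.0170 %


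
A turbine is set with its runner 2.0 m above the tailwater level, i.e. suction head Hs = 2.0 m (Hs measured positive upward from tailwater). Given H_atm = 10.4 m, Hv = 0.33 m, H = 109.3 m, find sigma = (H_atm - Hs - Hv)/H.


sigma = (10.4 - 2.0 - 0.33) / 109.3 = 0.0738


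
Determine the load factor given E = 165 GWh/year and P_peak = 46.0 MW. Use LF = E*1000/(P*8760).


LF = 165 * 1000 / (46.0 * 8760) = 0.4095


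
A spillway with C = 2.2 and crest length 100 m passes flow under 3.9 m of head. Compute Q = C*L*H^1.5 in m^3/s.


Q = 2.2 * 100 * 3.9^1.5 = 1694.4142 m^3/s


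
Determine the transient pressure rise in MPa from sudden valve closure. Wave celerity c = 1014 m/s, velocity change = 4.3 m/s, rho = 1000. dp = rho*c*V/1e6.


dp = 1000 * 1014 * 4.3 / 1e6 = 4.3602 MPa


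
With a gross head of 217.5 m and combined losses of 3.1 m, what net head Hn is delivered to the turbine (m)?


Hn = 217.5 - 3.1 = 214.4000 m


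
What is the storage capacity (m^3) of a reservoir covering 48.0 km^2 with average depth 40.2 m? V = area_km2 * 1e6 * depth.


V = 48.0 * 1e6 * 40.2 = 1.9296e+09 m^3


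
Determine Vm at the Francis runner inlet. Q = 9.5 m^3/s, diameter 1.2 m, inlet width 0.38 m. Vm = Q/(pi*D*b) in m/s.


Vm = 9.5 / (pi * 1.2 * 0.38) = 6.6315 m/s


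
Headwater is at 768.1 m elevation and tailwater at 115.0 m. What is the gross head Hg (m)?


Hg = 768.1 - 115.0 = 653.1000 m


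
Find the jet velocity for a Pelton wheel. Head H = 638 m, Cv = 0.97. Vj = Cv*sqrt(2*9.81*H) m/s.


Vj = 0.97 * sqrt(2*9.81*638) = 108.5254 m/s


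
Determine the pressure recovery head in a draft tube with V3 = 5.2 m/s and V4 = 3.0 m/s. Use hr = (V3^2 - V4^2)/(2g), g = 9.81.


hr = (5.2^2 - 3.0^2) / (2*9.81) = 0.9195 m


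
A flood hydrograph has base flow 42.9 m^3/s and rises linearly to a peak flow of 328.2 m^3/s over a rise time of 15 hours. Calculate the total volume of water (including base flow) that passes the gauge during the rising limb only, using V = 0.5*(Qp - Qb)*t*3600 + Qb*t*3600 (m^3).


V = 0.5*(328.2 - 42.9)*15*3600 + 42.9*15*3600 = 1.0020e+07 m^3


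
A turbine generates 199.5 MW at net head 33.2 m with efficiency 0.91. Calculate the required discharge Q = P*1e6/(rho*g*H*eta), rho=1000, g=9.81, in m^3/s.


Q = 199.5 * 1e6 / (1000 * 9.81 * 33.2 * 0.91) = 673.1230 m^3/s


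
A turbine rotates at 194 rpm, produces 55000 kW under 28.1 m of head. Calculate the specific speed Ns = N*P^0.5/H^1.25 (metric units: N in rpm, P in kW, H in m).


Ns = 194 * 55000^0.5 / 28.1^1.25 = 703.2345


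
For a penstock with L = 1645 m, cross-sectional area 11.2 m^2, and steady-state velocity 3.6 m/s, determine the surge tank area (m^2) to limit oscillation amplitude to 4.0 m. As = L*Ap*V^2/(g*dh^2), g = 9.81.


As = 1645 * 11.2 * 3.6^2 / (9.81 * 4.0^2) = 1521.2477 m^2


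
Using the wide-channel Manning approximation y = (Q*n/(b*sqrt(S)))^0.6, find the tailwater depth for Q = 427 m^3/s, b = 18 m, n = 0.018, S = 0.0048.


y = (427 * 0.018 / (18 * 0.0048^0.5))^0.6 = 2.9777 m


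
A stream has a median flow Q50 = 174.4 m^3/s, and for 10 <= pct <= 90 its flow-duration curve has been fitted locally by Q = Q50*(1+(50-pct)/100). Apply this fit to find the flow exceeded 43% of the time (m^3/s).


Q = 174.4 * (1 + (50 - 43)/100) = 186.6080 m^3/s


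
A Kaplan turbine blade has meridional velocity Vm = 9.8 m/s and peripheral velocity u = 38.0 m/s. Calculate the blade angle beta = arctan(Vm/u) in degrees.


beta = arctan(9.8 / 38.0) = 14.4612 degrees


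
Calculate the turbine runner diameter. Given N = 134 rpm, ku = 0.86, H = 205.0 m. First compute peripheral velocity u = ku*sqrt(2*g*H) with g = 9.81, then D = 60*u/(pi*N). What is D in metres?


u = 0.86 * sqrt(2*9.81*205.0) = 54.5412 m/s
D = 60 * 54.5412 / (pi * 134) = 7.7736 m


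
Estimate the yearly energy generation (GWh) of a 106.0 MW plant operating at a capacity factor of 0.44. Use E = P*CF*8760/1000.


E = 106.0 * 0.44 * 8760 / 1000 = 408.5664 GWh


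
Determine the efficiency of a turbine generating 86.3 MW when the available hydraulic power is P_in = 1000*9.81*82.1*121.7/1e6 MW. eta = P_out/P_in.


P_in = 1000 * 9.81 * 82.1 * 121.7 / 1e6 = 98.0173 MW
eta = 86.3 / 98.0173 = 0.8805


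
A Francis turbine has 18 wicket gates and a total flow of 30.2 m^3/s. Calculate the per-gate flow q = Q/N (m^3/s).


q = 30.2 / 18 = 1.6778 m^3/s


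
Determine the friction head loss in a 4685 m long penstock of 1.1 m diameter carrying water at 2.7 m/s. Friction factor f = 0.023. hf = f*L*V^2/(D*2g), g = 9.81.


hf = 0.023 * 4685 * 2.7^2 / (1.1 * 2 * 9.81) = 36.3976 m


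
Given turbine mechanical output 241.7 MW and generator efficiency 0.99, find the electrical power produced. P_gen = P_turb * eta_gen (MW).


P_gen = 241.7 * 0.99 = 239.2830 MW


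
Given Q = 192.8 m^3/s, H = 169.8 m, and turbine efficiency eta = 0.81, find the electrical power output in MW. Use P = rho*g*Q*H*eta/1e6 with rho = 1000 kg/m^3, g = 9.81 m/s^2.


P = 1000 * 9.81 * 192.8 * 169.8 * 0.81 / 1e6 = 260.1350 MW


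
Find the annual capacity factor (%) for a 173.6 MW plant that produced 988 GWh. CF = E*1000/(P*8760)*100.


CF = 988 * 1000 / (173.6 * 8760) * 100 = 64.9685 %


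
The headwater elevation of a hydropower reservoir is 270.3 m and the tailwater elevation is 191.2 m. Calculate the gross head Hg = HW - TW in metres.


Hg = 270.3 - 191.2 = 79.1000 m


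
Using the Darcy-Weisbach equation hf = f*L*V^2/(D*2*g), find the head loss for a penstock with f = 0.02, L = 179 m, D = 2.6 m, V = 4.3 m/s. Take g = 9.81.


hf = 0.02 * 179 * 4.3^2 / (2.6 * 2 * 9.81) = 1.2976 m


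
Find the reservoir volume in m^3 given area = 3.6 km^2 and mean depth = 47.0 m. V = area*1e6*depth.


V = 3.6 * 1e6 * 47.0 = 1.6920e+08 m^3


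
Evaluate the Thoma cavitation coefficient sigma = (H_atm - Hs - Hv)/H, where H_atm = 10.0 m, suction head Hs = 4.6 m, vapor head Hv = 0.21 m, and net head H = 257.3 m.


sigma = (10.0 - 4.6 - 0.21) / 257.3 = 0.0202


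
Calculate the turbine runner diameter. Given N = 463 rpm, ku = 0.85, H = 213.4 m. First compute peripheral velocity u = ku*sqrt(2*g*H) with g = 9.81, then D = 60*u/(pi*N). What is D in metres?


u = 0.85 * sqrt(2*9.81*213.4) = 55.0004 m/s
D = 60 * 55.0004 / (pi * 463) = 2.2687 m


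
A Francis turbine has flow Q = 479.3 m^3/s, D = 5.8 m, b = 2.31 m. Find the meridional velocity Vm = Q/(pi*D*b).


Vm = 479.3 / (pi * 5.8 * 2.31) = 11.3872 m/s


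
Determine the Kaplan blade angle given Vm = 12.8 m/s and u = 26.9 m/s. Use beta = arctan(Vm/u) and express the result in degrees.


beta = arctan(12.8 / 26.9) = 25.4468 degrees


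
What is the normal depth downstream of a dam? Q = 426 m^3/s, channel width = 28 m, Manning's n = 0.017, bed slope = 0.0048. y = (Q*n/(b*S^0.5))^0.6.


y = (426 * 0.017 / (28 * 0.0048^0.5))^0.6 = 2.2042 m


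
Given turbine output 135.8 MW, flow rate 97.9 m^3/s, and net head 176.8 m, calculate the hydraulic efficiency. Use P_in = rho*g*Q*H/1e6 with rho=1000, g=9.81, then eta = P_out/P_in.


P_in = 1000 * 9.81 * 97.9 * 176.8 / 1e6 = 169.7985 MW
eta = 135.8 / 169.7985 = 0.7998


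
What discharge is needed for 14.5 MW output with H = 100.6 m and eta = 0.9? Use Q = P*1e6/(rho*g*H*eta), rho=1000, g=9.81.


Q = 14.5 * 1e6 / (1000 * 9.81 * 100.6 * 0.9) = 16.3252 m^3/s


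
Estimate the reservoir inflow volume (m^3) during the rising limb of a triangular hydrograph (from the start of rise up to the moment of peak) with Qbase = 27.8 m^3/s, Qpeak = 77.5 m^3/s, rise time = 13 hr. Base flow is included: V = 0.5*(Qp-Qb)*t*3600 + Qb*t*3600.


V = 0.5*(77.5 - 27.8)*13*3600 + 27.8*13*3600 = 2.4640e+06 m^3


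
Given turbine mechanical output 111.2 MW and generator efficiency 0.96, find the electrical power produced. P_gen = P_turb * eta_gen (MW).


P_gen = 111.2 * 0.96 = 106.7520 MW


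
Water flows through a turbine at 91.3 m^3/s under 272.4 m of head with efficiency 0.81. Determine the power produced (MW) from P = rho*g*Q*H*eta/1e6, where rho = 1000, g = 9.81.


P = 1000 * 9.81 * 91.3 * 272.4 * 0.81 / 1e6 = 197.6205 MW


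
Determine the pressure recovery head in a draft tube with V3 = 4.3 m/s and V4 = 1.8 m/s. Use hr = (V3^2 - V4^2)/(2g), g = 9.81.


hr = (4.3^2 - 1.8^2) / (2*9.81) = 0.7773 m


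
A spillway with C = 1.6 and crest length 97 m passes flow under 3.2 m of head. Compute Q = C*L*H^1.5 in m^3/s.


Q = 1.6 * 97 * 3.2^1.5 = 888.4166 m^3/s


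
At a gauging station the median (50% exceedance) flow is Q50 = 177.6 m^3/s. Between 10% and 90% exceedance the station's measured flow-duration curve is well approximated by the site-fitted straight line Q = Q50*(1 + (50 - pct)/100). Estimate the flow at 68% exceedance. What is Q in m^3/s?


Q = 177.6 * (1 + (50 - 68)/100) = 145.6320 m^3/s


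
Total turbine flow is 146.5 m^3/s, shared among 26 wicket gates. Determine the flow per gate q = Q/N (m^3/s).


q = 146.5 / 26 = 5.6346 m^3/s


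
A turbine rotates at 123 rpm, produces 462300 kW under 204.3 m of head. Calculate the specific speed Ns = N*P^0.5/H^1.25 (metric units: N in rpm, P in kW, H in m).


Ns = 123 * 462300^0.5 / 204.3^1.25 = 108.2758


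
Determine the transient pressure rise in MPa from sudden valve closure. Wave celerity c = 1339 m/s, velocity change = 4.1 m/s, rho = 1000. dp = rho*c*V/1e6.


dp = 1000 * 1339 * 4.1 / 1e6 = 5.4899 MPa


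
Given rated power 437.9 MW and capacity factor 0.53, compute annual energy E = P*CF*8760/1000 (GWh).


E = 437.9 * 0.53 * 8760 / 1000 = 2033.0821 GWh


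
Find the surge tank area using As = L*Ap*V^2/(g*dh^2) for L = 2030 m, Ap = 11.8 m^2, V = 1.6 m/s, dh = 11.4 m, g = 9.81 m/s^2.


As = 2030 * 11.8 * 1.6^2 / (9.81 * 11.4^2) = 48.0994 m^2


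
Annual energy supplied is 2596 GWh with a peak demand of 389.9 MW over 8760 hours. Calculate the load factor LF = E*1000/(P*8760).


LF = 2596 * 1000 / (389.9 * 8760) = 0.7601


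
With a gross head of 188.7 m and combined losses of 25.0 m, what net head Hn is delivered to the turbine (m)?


Hn = 188.7 - 25.0 = 163.7000 m


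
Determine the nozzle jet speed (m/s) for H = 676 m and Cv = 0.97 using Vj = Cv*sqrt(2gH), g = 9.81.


Vj = 0.97 * sqrt(2*9.81*676) = 111.7107 m/s


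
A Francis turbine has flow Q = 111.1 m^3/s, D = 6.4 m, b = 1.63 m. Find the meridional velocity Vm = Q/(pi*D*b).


Vm = 111.1 / (pi * 6.4 * 1.63) = 3.3900 m/s


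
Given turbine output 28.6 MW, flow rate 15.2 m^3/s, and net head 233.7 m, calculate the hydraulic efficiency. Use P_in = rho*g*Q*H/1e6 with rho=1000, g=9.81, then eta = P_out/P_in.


P_in = 1000 * 9.81 * 15.2 * 233.7 / 1e6 = 34.8475 MW
eta = 28.6 / 34.8475 = 0.8207


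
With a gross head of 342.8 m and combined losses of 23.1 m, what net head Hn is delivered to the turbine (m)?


Hn = 342.8 - 23.1 = 319.7000 m


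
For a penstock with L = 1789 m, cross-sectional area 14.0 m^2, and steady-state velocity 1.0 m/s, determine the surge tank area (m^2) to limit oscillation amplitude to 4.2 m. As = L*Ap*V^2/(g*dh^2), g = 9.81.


As = 1789 * 14.0 * 1.0^2 / (9.81 * 4.2^2) = 144.7341 m^2


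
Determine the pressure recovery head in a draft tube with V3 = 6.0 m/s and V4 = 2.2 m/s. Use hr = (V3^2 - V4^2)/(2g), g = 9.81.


hr = (6.0^2 - 2.2^2) / (2*9.81) = 1.5882 m


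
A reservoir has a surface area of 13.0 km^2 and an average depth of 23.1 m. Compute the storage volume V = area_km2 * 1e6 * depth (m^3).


V = 13.0 * 1e6 * 23.1 = 3.0030e+08 m^3


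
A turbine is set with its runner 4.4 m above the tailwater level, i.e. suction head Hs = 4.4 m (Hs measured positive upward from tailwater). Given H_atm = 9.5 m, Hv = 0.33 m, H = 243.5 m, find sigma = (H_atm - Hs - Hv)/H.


sigma = (9.5 - 4.4 - 0.33) / 243.5 = 0.0196


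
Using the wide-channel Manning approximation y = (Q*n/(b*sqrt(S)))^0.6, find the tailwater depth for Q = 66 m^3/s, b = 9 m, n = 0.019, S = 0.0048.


y = (66 * 0.019 / (9 * 0.0048^0.5))^0.6 = 1.5208 m


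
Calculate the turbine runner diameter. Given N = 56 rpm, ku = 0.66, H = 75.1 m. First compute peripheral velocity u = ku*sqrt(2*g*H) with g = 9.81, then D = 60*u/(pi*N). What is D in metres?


u = 0.66 * sqrt(2*9.81*75.1) = 25.3346 m/s
D = 60 * 25.3346 / (pi * 56) = 8.6403 m


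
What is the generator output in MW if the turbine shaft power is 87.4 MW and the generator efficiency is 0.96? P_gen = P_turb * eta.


P_gen = 87.4 * 0.96 = 83.9040 MW


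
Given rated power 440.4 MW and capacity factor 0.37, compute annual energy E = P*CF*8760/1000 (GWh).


E = 440.4 * 0.37 * 8760 / 1000 = 1427.4245 GWh


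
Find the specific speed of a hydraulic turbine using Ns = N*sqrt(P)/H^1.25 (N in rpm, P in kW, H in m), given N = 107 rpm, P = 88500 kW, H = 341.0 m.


Ns = 107 * 88500^0.5 / 341.0^1.25 = 21.7226


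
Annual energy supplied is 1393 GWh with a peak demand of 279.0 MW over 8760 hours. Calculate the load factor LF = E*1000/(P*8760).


LF = 1393 * 1000 / (279.0 * 8760) = 0.5700


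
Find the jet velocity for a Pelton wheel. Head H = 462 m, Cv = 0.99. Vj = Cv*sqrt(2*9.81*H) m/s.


Vj = 0.99 * sqrt(2*9.81*462) = 94.2553 m/s


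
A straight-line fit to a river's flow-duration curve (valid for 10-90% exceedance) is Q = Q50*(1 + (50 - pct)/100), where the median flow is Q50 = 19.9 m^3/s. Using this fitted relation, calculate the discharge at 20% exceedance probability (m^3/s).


Q = 19.9 * (1 + (50 - 20)/100) = 25.8700 m^3/s


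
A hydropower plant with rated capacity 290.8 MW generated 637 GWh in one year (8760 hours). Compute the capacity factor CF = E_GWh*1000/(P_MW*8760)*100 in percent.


CF = 637 * 1000 / (290.8 * 8760) * 100 = 25.0058 %


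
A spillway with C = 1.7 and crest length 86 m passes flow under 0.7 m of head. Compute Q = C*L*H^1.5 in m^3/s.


Q = 1.7 * 86 * 0.7^1.5 = 85.6238 m^3/s


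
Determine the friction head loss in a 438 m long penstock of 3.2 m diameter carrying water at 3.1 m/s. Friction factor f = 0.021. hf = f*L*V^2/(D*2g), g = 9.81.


hf = 0.021 * 438 * 3.1^2 / (3.2 * 2 * 9.81) = 1.4079 m


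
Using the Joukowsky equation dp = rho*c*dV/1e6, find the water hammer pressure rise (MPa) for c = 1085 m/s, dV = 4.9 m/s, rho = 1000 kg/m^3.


dp = 1000 * 1085 * 4.9 / 1e6 = 5.3165 MPa


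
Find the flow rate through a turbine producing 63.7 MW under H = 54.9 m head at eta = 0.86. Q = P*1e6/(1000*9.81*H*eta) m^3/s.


Q = 63.7 * 1e6 / (1000 * 9.81 * 54.9 * 0.86) = 137.5307 m^3/s


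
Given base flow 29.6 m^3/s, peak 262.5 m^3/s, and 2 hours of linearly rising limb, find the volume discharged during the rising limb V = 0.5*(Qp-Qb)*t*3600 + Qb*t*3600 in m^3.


V = 0.5*(262.5 - 29.6)*2*3600 + 29.6*2*3600 = 1.0516e+06 m^3


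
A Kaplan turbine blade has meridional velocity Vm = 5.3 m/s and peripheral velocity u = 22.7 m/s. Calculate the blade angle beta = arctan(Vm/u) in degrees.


beta = arctan(5.3 / 22.7) = 13.1420 degrees


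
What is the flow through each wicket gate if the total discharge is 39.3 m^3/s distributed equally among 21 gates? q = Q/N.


q = 39.3 / 21 = 1.8714 m^3/s


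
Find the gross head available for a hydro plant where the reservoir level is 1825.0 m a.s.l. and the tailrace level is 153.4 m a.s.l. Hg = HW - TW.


Hg = 1825.0 - 153.4 = 1671.6000 m


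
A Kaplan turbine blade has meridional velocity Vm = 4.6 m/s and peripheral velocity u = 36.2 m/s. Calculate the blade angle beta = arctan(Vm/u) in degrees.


beta = arctan(4.6 / 36.2) = 7.2419 degrees


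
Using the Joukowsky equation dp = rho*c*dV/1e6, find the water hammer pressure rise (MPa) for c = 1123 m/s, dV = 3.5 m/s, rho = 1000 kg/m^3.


dp = 1000 * 1123 * 3.5 / 1e6 = 3.9305 MPa


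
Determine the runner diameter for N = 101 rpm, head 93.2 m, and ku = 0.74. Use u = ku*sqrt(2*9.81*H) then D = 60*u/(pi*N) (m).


u = 0.74 * sqrt(2*9.81*93.2) = 31.6438 m/s
D = 60 * 31.6438 / (pi * 101) = 5.9837 m


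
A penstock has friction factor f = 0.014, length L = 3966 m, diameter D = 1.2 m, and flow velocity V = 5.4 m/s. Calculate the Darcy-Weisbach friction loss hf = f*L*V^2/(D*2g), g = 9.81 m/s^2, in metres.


hf = 0.014 * 3966 * 5.4^2 / (1.2 * 2 * 9.81) = 68.7683 m


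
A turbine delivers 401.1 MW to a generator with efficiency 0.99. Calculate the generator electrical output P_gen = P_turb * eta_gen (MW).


P_gen = 401.1 * 0.99 = 397.0890 MW


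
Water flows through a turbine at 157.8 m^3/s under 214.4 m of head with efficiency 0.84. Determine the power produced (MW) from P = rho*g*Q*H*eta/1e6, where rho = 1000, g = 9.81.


P = 1000 * 9.81 * 157.8 * 214.4 * 0.84 / 1e6 = 278.7918 MW


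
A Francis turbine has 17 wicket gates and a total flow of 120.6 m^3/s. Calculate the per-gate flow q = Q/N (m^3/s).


q = 120.6 / 17 = 7.0941 m^3/s


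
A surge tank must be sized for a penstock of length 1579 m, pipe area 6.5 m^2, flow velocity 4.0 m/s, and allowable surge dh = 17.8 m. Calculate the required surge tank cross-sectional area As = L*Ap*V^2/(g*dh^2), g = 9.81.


As = 1579 * 6.5 * 4.0^2 / (9.81 * 17.8^2) = 52.8331 m^2


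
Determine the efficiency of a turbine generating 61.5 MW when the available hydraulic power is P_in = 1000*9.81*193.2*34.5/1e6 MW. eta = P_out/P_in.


P_in = 1000 * 9.81 * 193.2 * 34.5 / 1e6 = 65.3876 MW
eta = 61.5 / 65.3876 = 0.9405


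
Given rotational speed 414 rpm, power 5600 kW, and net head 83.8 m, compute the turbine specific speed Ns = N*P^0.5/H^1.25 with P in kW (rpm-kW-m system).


Ns = 414 * 5600^0.5 / 83.8^1.25 = 122.1910


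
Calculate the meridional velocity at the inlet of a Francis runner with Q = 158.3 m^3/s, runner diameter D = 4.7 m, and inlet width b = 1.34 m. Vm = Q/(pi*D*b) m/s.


Vm = 158.3 / (pi * 4.7 * 1.34) = 8.0007 m/s


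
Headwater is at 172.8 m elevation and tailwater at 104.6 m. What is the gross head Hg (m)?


Hg = 172.8 - 104.6 = 68.2000 m


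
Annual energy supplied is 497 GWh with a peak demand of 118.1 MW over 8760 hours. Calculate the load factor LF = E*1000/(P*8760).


LF = 497 * 1000 / (118.1 * 8760) = 0.4804


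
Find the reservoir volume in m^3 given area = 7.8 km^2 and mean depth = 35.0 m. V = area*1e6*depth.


V = 7.8 * 1e6 * 35.0 = 2.7300e+08 m^3


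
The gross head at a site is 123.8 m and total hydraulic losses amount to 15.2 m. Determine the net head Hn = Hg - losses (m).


Hn = 123.8 - 15.2 = 108.6000 m


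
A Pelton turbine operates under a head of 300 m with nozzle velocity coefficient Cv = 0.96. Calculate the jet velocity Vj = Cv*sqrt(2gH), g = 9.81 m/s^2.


Vj = 0.96 * sqrt(2*9.81*300) = 73.6515 m/s


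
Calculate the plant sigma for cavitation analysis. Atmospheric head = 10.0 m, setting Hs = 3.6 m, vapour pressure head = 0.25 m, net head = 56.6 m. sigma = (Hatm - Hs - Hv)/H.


sigma = (10.0 - 3.6 - 0.25) / 56.6 = 0.1087


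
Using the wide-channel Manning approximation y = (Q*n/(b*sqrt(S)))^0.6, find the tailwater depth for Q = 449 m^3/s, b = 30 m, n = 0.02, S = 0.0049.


y = (449 * 0.02 / (30 * 0.0049^0.5))^0.6 = 2.3913 m


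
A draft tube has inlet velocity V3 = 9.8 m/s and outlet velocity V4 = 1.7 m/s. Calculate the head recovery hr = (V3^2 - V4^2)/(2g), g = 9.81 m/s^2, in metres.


hr = (9.8^2 - 1.7^2) / (2*9.81) = 4.7477 m


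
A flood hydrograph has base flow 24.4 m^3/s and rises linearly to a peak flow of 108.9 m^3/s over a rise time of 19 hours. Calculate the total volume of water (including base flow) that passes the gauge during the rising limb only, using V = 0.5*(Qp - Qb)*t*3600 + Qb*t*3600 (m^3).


V = 0.5*(108.9 - 24.4)*19*3600 + 24.4*19*3600 = 4.5589e+06 m^3


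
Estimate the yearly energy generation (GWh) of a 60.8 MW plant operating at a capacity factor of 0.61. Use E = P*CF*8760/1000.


E = 60.8 * 0.61 * 8760 / 1000 = 324.8909 GWh


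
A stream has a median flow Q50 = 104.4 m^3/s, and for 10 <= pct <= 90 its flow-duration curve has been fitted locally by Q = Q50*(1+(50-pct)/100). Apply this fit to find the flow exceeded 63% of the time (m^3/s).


Q = 104.4 * (1 + (50 - 63)/100) = 90.8280 m^3/s


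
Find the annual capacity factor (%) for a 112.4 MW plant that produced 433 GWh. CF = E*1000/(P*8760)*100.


CF = 433 * 1000 / (112.4 * 8760) * 100 = 43.9762 %


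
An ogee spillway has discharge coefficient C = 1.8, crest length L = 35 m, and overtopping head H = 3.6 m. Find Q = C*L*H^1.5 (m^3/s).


Q = 1.8 * 35 * 3.6^1.5 = 430.3227 m^3/s


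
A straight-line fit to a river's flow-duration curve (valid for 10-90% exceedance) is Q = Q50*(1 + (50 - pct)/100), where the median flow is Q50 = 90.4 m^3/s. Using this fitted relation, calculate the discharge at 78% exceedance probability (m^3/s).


Q = 90.4 * (1 + (50 - 78)/100) = 65.0880 m^3/s


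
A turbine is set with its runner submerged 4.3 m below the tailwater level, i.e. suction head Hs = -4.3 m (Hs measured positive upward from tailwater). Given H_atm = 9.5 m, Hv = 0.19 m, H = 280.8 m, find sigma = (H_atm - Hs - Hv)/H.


sigma = (9.5 - (-4.3) - 0.19) / 280.8 = 0.0485


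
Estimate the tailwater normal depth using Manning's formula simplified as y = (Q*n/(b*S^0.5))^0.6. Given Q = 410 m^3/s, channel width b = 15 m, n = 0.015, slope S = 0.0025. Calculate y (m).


y = (410 * 0.015 / (15 * 0.0025^0.5))^0.6 = 3.5342 m


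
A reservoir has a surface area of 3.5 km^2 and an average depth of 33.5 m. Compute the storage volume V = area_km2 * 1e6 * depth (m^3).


V = 3.5 * 1e6 * 33.5 = 1.1725e+08 m^3


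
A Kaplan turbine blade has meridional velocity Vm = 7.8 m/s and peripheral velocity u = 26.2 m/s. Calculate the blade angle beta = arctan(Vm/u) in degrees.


beta = arctan(7.8 / 26.2) = 16.5788 degrees


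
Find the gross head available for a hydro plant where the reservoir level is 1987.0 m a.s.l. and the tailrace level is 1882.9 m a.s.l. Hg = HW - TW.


Hg = 1987.0 - 1882.9 = 104.1000 m


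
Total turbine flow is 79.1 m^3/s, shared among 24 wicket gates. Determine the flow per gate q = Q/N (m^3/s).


q = 79.1 / 24 = 3.2958 m^3/s


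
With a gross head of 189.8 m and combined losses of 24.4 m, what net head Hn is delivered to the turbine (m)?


Hn = 189.8 - 24.4 = 165.4000 m


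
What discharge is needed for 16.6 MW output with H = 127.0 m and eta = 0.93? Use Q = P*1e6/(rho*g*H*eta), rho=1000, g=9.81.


Q = 16.6 * 1e6 / (1000 * 9.81 * 127.0 * 0.93) = 14.3269 m^3/s


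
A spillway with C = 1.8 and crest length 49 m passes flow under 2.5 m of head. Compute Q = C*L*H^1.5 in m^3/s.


Q = 1.8 * 49 * 2.5^1.5 = 348.6411 m^3/s


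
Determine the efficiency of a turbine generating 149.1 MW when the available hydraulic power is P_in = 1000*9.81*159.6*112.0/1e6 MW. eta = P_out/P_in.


P_in = 1000 * 9.81 * 159.6 * 112.0 / 1e6 = 175.3557 MW
eta = 149.1 / 175.3557 = 0.8503


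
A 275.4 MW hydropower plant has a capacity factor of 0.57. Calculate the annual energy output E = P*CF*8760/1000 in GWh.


E = 275.4 * 0.57 * 8760 / 1000 = 1375.1273 GWh


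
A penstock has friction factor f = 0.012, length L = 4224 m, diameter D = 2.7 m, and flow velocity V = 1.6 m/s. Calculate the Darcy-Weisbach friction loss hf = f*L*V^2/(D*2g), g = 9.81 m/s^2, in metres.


hf = 0.012 * 4224 * 1.6^2 / (2.7 * 2 * 9.81) = 2.4495 m


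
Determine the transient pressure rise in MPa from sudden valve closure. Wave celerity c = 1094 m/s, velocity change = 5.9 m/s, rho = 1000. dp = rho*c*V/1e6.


dp = 1000 * 1094 * 5.9 / 1e6 = 6.4546 MPa


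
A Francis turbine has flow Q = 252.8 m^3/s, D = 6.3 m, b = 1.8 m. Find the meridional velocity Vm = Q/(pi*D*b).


Vm = 252.8 / (pi * 6.3 * 1.8) = 7.0960 m/s


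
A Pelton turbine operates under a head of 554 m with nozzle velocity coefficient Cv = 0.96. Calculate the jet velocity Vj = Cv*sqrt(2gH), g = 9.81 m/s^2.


Vj = 0.96 * sqrt(2*9.81*554) = 100.0865 m/s


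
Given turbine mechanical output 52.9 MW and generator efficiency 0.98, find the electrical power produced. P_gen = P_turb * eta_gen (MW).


P_gen = 52.9 * 0.98 = 51.8420 MW


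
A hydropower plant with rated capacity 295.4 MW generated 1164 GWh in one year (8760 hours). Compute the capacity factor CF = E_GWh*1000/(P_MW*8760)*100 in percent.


CF = 1164 * 1000 / (295.4 * 8760) * 100 = 44.9820 %


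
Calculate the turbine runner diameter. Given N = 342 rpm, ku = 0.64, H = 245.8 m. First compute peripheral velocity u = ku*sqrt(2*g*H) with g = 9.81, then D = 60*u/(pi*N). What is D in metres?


u = 0.64 * sqrt(2*9.81*245.8) = 44.4447 m/s
D = 60 * 44.4447 / (pi * 342) = 2.4820 m


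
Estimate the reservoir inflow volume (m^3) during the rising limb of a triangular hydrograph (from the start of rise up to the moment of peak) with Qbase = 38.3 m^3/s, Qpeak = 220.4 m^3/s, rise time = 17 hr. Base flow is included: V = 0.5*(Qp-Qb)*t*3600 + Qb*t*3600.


V = 0.5*(220.4 - 38.3)*17*3600 + 38.3*17*3600 = 7.9162e+06 m^3


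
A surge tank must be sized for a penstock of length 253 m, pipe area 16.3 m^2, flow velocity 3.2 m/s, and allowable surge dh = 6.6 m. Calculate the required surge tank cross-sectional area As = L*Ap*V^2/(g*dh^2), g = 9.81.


As = 253 * 16.3 * 3.2^2 / (9.81 * 6.6^2) = 98.8214 m^2


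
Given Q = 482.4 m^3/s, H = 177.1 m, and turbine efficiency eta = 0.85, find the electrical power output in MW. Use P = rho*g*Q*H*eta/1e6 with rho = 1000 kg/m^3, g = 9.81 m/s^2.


P = 1000 * 9.81 * 482.4 * 177.1 * 0.85 / 1e6 = 712.3834 MW


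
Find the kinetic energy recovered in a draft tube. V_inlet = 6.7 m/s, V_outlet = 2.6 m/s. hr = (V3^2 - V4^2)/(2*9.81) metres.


hr = (6.7^2 - 2.6^2) / (2*9.81) = 1.9434 m


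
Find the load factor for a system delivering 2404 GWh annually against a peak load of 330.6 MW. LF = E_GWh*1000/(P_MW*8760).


LF = 2404 * 1000 / (330.6 * 8760) = 0.8301


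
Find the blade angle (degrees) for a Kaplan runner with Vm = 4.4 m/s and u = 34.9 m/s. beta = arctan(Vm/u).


beta = arctan(4.4 / 34.9) = 7.1856 degrees


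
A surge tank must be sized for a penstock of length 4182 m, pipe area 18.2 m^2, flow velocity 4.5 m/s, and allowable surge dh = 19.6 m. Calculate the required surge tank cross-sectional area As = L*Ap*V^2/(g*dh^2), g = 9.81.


As = 4182 * 18.2 * 4.5^2 / (9.81 * 19.6^2) = 408.9774 m^2


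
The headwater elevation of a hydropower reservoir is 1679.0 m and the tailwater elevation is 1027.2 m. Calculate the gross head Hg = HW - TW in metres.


Hg = 1679.0 - 1027.2 = 651.8000 m


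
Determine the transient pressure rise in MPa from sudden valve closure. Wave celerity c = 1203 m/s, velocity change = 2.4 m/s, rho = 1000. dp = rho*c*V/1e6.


dp = 1000 * 1203 * 2.4 / 1e6 = 2.8872 MPa


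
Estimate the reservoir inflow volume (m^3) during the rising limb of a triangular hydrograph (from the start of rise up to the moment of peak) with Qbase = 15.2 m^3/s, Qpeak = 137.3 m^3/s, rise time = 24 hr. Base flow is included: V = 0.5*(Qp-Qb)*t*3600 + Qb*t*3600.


V = 0.5*(137.3 - 15.2)*24*3600 + 15.2*24*3600 = 6.5880e+06 m^3


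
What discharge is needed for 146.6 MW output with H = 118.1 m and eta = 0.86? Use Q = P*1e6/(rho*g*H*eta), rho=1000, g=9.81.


Q = 146.6 * 1e6 / (1000 * 9.81 * 118.1 * 0.86) = 147.1352 m^3/s


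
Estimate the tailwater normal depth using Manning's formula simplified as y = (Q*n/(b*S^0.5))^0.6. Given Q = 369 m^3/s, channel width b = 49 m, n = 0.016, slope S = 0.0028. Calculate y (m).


y = (369 * 0.016 / (49 * 0.0028^0.5))^0.6 = 1.6384 m


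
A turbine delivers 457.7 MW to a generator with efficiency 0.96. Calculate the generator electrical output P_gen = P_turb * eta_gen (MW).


P_gen = 457.7 * 0.96 = 439.3920 MW


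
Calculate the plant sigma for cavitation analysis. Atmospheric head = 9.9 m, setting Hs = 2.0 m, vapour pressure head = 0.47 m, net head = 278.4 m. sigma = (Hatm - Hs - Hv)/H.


sigma = (9.9 - 2.0 - 0.47) / 278.4 = 0.0267


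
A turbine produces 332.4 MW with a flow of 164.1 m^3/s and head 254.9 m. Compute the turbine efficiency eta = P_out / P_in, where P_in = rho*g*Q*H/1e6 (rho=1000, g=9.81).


P_in = 1000 * 9.81 * 164.1 * 254.9 / 1e6 = 410.3434 MW
eta = 332.4 / 410.3434 = 0.8101


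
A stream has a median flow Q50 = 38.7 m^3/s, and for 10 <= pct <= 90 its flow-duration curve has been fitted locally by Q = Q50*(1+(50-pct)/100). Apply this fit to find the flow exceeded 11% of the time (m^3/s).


Q = 38.7 * (1 + (50 - 11)/100) = 53.7930 m^3/s


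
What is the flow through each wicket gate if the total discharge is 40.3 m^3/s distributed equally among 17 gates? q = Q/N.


q = 40.3 / 17 = 2.3706 m^3/s


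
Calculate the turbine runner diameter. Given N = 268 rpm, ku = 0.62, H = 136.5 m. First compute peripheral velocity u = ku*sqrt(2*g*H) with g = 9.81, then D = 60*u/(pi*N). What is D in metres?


u = 0.62 * sqrt(2*9.81*136.5) = 32.0854 m/s
D = 60 * 32.0854 / (pi * 268) = 2.2865 m


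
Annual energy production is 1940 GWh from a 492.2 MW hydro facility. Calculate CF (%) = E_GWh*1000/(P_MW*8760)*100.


CF = 1940 * 1000 / (492.2 * 8760) * 100 = 44.9941 %


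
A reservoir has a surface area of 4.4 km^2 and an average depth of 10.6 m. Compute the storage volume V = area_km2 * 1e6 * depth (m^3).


V = 4.4 * 1e6 * 10.6 = 4.6640e+07 m^3


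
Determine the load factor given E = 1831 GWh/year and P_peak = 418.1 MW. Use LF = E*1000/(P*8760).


LF = 1831 * 1000 / (418.1 * 8760) = 0.4999


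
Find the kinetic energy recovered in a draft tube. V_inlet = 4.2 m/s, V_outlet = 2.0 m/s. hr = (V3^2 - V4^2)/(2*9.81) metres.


hr = (4.2^2 - 2.0^2) / (2*9.81) = 0.6952 m


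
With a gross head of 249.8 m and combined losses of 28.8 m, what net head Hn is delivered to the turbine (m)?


Hn = 249.8 - 28.8 = 221.0000 m


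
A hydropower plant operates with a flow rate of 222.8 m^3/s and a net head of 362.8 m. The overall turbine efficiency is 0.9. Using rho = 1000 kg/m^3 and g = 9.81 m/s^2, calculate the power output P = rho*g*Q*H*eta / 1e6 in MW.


P = 1000 * 9.81 * 222.8 * 362.8 * 0.9 / 1e6 = 713.6643 MW


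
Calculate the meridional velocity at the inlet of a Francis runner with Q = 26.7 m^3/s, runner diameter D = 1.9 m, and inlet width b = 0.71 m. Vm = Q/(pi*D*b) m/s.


Vm = 26.7 / (pi * 1.9 * 0.71) = 6.3001 m/s


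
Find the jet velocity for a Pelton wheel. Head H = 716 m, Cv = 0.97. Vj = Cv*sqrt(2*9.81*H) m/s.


Vj = 0.97 * sqrt(2*9.81*716) = 114.9682 m/s


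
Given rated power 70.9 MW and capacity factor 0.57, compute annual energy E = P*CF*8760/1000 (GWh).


E = 70.9 * 0.57 * 8760 / 1000 = 354.0179 GWh


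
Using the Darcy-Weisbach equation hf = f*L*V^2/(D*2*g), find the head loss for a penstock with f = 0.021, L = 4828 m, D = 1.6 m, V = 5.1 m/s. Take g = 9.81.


hf = 0.021 * 4828 * 5.1^2 / (1.6 * 2 * 9.81) = 84.0055 m


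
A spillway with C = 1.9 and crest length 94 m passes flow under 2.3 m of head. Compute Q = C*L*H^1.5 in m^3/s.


Q = 1.9 * 94 * 2.3^1.5 = 622.9787 m^3/s


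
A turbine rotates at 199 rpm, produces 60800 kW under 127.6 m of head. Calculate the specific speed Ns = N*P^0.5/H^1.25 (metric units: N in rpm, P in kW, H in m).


Ns = 199 * 60800^0.5 / 127.6^1.25 = 114.4173
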